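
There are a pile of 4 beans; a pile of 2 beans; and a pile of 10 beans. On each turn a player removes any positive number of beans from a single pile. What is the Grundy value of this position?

Compute the nim-sum pairwise:
4 ^ 2 = 6
6 ^ 10 = 12

12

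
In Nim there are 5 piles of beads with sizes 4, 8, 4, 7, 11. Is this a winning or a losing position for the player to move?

Write each in binary and XOR column by column:
  0100  (4)
  1000  (8)
  0100  (4)
  0111  (7)
  1011  (11)
  ----
  0100  (4)
The nim-sum is 4 ≠ 0, so this is an N-position: the player to move can win.

Winning position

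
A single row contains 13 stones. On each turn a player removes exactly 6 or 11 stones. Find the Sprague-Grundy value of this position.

2

Build the Grundy sequence with g(k) = mex{g(k−s) : s ∈ {6, 11}, s ≤ k}:
k:     0  1  2  3  4  5  6  7  8  9 10 11 12 13
g(k):  0  0  0  0  0  0  1  1  1  1  1  1  2  2
So g(13) = 2.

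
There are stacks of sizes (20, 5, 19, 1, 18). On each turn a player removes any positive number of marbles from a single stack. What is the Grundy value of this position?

Compute the nim-sum pairwise:
20 ^ 5 = 17
17 ^ 19 = 2
2 ^ 1 = 3
3 ^ 18 = 17

17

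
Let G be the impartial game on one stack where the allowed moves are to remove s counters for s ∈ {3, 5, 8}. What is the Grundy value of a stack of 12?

Build the Grundy sequence with g(k) = mex{g(k−s) : s ∈ {3, 5, 8}, s ≤ k}:
k:     0  1  2  3  4  5  6  7  8  9 10 11 12
g(k):  0  0  0  1  1  1  2  2  2  3  3  0  0
So g(12) = 0.

0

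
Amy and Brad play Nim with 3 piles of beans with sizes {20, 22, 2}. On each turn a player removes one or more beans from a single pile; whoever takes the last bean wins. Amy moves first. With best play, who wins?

Brad wins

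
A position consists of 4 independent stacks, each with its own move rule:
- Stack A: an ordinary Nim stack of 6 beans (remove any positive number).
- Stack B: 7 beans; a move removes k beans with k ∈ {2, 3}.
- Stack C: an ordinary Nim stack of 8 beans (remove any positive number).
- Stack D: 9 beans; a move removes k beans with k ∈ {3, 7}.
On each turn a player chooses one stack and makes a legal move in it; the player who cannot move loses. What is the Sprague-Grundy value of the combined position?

Stack A is a plain Nim stack of size 6, so its Grundy value is 6.
Grundy values for stack B (subtraction set {2, 3}):
g(0) = mex{} = 0
g(1) = mex{} = 0
g(2) = mex{0} = 1
g(3) = mex{0} = 1
g(4) = mex{0,1} = 2
g(5) = mex{1} = 0
g(6) = mex{1,2} = 0
g(7) = mex{0,2} = 1
So g(7) = 1.
Stack C is a plain Nim stack of size 8, so its Grundy value is 8.
Grundy values for stack D (subtraction set {3, 7}):
k:     0  1  2  3  4  5  6  7  8  9
g(k):  0  0  0  1  1  1  0  2  2  1
So g(9) = 1.
By the Sprague-Grundy theorem, the Grundy value of a sum of independent games is the XOR of the component values.
Combined value = 6 ⊕ 1 ⊕ 8 ⊕ 1 = 14.

14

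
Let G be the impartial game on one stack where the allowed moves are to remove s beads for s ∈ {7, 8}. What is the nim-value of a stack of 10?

Grundy values for subtraction set {7, 8}:
g(0) = mex{} = 0
g(1) = mex{} = 0
g(2) = mex{} = 0
g(3) = mex{} = 0
g(4) = mex{} = 0
g(5) = mex{} = 0
g(6) = mex{} = 0
g(7) = mex{0} = 1
g(8) = mex{0} = 1
g(9) = mex{0} = 1
g(10) = mex{0} = 1
So g(10) = 1.

1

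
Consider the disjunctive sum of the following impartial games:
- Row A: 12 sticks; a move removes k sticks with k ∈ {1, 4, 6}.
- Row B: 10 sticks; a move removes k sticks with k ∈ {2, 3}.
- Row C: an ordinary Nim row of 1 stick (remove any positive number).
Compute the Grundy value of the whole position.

1

Build the Grundy sequence for row A with g(k) = mex{g(k−s) : s ∈ {1, 4, 6}, s ≤ k}:
g(0) = mex{} = 0
g(1) = mex{0} = 1
g(2) = mex{1} = 0
g(3) = mex{0} = 1
g(4) = mex{0,1} = 2
g(5) = mex{1,2} = 0
g(6) = mex{0} = 1
g(7) = mex{1} = 0
g(8) = mex{0,2} = 1
g(9) = mex{0,1} = 2
g(10) = mex{1,2} = 0
g(11) = mex{0} = 1
g(12) = mex{1} = 0
So g(12) = 0.
For row B, compute g(0), g(1), … with moves {2, 3}:
k:     0  1  2  3  4  5  6  7  8  9 10
g(k):  0  0  1  1  2  0  0  1  1  2  0
So g(10) = 0.
Row C is a plain Nim row of size 1, so its Grundy value is 1.
The value of a disjunctive sum is the nim-sum of the parts.
Combined value = 0 ⊕ 0 ⊕ 1 = 1.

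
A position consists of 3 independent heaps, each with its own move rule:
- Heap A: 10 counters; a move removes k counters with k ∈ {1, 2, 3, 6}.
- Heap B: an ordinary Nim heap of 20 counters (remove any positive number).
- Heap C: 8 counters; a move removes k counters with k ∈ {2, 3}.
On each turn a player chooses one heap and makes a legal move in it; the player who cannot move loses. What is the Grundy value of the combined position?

23

Grundy values for heap A (subtraction set {1, 2, 3, 6}):
k:     0  1  2  3  4  5  6  7  8  9 10
g(k):  0  1  2  3  0  1  2  3  0  1  2
So g(10) = 2.
Heap B is a plain Nim heap of size 20, so its Grundy value is 20.
Build the Grundy sequence for heap C with g(k) = mex{g(k−s) : s ∈ {2, 3}, s ≤ k}:
g(0) = mex{} = 0
g(1) = mex{} = 0
g(2) = mex{0} = 1
g(3) = mex{0} = 1
g(4) = mex{0,1} = 2
g(5) = mex{1} = 0
g(6) = mex{1,2} = 0
g(7) = mex{0,2} = 1
g(8) = mex{0} = 1
So g(8) = 1.
By the Sprague-Grundy theorem, the Grundy value of a sum of independent games is the XOR of the component values.
Combined value = 2 ⊕ 20 ⊕ 1 = 23.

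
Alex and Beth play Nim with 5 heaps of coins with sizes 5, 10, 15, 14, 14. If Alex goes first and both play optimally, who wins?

Nim-sum: 5 ^ 10 ^ 15 ^ 14 ^ 14 = 0.
The nim-sum is 0, so this is a P-position: the player to move is in a losing position under optimal play; Alex is about to move from it and so loses — Beth wins.

Beth wins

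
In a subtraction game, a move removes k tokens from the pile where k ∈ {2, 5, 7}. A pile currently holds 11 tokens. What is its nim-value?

3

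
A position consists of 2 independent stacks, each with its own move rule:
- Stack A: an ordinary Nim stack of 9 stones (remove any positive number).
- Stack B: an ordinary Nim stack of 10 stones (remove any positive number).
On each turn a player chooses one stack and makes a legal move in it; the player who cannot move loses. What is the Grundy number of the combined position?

3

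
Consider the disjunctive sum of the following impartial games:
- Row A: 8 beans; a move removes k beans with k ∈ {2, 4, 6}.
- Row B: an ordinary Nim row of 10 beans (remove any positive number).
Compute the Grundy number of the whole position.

Grundy values for row A (subtraction set {2, 4, 6}):
g(0) = mex{} = 0
g(1) = mex{} = 0
g(2) = mex{0} = 1
g(3) = mex{0} = 1
g(4) = mex{0,1} = 2
g(5) = mex{0,1} = 2
g(6) = mex{0,1,2} = 3
g(7) = mex{0,1,2} = 3
g(8) = mex{1,2,3} = 0
So g(8) = 0.
Row B is a plain Nim row of size 10, so its Grundy value is 10.
By the Sprague-Grundy theorem, the Grundy value of a sum of independent games is the XOR of the component values.
Combined value = 0 ⊕ 10 = 10.

10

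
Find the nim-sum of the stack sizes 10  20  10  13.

In binary:
  01010  (10)
  10100  (20)
  01010  (10)
  01101  (13)
  -----
  11001  (25)

25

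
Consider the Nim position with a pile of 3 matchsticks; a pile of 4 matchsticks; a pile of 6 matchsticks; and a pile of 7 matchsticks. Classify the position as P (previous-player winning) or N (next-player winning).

N-position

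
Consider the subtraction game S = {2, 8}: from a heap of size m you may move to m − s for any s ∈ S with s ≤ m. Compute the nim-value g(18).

2

Grundy values for subtraction set {2, 8}:
k:     0  1  2  3  4  5  6  7  8  9 10 11 12 13 14 15 16 17 18
g(k):  0  0  1  1  0  0  1  1  2  2  0  0  1  1  0  0  1  1  2
So g(18) = 2.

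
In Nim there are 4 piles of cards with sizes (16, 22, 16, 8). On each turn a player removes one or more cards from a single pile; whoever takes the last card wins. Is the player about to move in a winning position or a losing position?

Nim-sum: 16 ⊕ 22 ⊕ 16 ⊕ 8 = 30.
The nim-sum is 30 ≠ 0, so this is an N-position: the player to move can win.

Winning position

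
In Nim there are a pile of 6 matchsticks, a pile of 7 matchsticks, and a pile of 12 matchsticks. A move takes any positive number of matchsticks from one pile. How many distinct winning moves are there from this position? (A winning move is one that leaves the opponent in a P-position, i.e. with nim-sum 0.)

1

Write each in binary and XOR column by column:
  0110  (6)
  0111  (7)
  1100  (12)
  ----
  1101  (13)
The overall nim-sum is X = 13. A pile of size p has a winning move iff p XOR X < p (reduce it to p XOR X).
  6: 6 XOR 13 = 11 ≥ 6 — no move.
  7: 7 XOR 13 = 10 ≥ 7 — no move.
  12: 12 XOR 13 = 1 < 12 — winning move (to 1).
That gives 1 winning move.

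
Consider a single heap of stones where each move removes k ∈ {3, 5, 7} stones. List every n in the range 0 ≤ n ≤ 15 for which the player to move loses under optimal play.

0, 1, 2, 10, 11, 12

Build the Grundy sequence with g(k) = mex{g(k−s) : s ∈ {3, 5, 7}, s ≤ k}:
k:     0  1  2  3  4  5  6  7  8  9 10 11 12 13 14 15
g(k):  0  0  0  1  1  1  2  2  2  3  0  0  0  1  1  1
The P-positions (g = 0) in 0..15 are 0, 1, 2, 10, 11, 12.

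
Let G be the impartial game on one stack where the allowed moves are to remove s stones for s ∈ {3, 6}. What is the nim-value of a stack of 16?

Build the Grundy sequence with g(k) = mex{g(k−s) : s ∈ {3, 6}, s ≤ k}:
k:     0  1  2  3  4  5  6  7  8  9 10 11 12 13 14 15 16
g(k):  0  0  0  1  1  1  2  2  2  0  0  0  1  1  1  2  2
So g(16) = 2.

2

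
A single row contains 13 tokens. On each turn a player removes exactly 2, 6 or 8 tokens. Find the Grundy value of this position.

Build the Grundy sequence with g(k) = mex{g(k−s) : s ∈ {2, 6, 8}, s ≤ k}:
k:     0  1  2  3  4  5  6  7  8  9 10 11 12 13
g(k):  0  0  1  1  0  0  1  1  2  2  3  3  2  2
So g(13) = 2.

2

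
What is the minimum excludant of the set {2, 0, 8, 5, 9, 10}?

1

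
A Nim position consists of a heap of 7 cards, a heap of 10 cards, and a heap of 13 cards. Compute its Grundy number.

0

Write each in binary and XOR column by column:
  0111  (7)
  1010  (10)
  1101  (13)
  ----
  0000  (0)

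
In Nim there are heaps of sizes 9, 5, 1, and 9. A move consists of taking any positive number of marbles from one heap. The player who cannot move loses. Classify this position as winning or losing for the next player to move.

Winning position

In binary:
  1001  (9)
  0101  (5)
  0001  (1)
  1001  (9)
  ----
  0100  (4)
The nim-sum is 4 ≠ 0, so this is an N-position: the player to move can win.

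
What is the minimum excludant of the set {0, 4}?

1

0 is in the set but 1 is not, so the mex is 1.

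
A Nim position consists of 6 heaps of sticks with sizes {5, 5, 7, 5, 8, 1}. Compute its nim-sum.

11

Compute the nim-sum pairwise:
5 ⊕ 5 = 0
0 ⊕ 7 = 7
7 ⊕ 5 = 2
2 ⊕ 8 = 10
10 ⊕ 1 = 11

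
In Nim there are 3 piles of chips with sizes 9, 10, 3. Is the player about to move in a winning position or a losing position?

Nim-sum: 9 XOR 10 XOR 3 = 0.
The nim-sum is 0, so this is a P-position: the player to move is in a losing position under optimal play.

Losing position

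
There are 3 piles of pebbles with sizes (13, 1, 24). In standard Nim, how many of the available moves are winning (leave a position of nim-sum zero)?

1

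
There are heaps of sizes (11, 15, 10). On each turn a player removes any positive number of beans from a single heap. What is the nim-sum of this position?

14

Compute the nim-sum pairwise:
11 ^ 15 = 4
4 ^ 10 = 14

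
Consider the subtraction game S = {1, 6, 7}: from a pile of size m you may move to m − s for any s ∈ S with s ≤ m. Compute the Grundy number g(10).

2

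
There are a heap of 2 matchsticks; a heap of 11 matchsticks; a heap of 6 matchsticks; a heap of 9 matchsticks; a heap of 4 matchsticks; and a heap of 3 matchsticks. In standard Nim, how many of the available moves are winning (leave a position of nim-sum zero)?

3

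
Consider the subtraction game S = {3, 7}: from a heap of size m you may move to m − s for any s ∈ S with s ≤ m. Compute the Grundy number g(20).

Build the Grundy sequence with g(k) = mex{g(k−s) : s ∈ {3, 7}, s ≤ k}:
k:     0  1  2  3  4  5  6  7  8  9 10 11 12 13 14 15 16 17 18 19 20
g(k):  0  0  0  1  1  1  0  2  2  1  0  0  0  1  1  1  0  2  2  1  0
So g(20) = 0.

0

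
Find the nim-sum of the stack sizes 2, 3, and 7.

Compute the nim-sum pairwise:
2 ^ 3 = 1
1 ^ 7 = 6

6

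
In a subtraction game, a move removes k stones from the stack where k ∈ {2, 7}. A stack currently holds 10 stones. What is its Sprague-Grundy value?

0

Grundy values for subtraction set {2, 7}:
g(0) = mex{} = 0
g(1) = mex{} = 0
g(2) = mex{0} = 1
g(3) = mex{0} = 1
g(4) = mex{1} = 0
g(5) = mex{1} = 0
g(6) = mex{0} = 1
g(7) = mex{0} = 1
g(8) = mex{0,1} = 2
g(9) = mex{1} = 0
g(10) = mex{1,2} = 0
So g(10) = 0.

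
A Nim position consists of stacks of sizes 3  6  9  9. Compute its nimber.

Compute the nim-sum pairwise:
3 ^ 6 = 5
5 ^ 9 = 12
12 ^ 9 = 5

5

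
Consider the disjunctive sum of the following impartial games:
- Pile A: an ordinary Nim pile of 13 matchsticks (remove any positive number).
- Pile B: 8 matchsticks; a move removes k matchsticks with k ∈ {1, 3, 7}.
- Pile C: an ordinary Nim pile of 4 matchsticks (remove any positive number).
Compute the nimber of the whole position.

Pile A is a plain Nim pile of size 13, so its Grundy value is 13.
Build the Grundy sequence for pile B with g(k) = mex{g(k−s) : s ∈ {1, 3, 7}, s ≤ k}:
g(0) = mex{} = 0
g(1) = mex{0} = 1
g(2) = mex{1} = 0
g(3) = mex{0} = 1
g(4) = mex{1} = 0
g(5) = mex{0} = 1
g(6) = mex{1} = 0
g(7) = mex{0} = 1
g(8) = mex{1} = 0
So g(8) = 0.
Pile C is a plain Nim pile of size 4, so its Grundy value is 4.
The value of a disjunctive sum is the nim-sum of the parts.
Combined value = 13 XOR 0 XOR 4 = 9.

9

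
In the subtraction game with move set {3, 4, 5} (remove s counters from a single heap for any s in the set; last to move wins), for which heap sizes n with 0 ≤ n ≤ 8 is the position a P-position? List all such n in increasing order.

0, 1, 2, 8

Compute g(0), g(1), … for moves {3, 4, 5}:
k:     0  1  2  3  4  5  6  7  8
g(k):  0  0  0  1  1  1  2  2  0
The P-positions (g = 0) in 0..8 are 0, 1, 2, 8.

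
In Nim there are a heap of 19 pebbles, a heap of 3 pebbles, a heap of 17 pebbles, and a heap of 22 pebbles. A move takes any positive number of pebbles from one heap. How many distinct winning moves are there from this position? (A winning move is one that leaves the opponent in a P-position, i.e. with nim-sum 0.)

3

Compute the nim-sum pairwise:
19 XOR 3 = 16
16 XOR 17 = 1
1 XOR 22 = 23
The overall nim-sum is X = 23. A heap of size p has a winning move iff p XOR X < p (reduce it to p XOR X).
  19: 19 XOR 23 = 4 < 19 — winning move (to 4).
  3: 3 XOR 23 = 20 ≥ 3 — no move.
  17: 17 XOR 23 = 6 < 17 — winning move (to 6).
  22: 22 XOR 23 = 1 < 22 — winning move (to 1).
That gives 3 winning moves.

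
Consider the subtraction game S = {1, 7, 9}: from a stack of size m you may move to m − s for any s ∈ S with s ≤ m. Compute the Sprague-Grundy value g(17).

Compute g(0), g(1), … for moves {1, 7, 9}:
k:     0  1  2  3  4  5  6  7  8  9 10 11 12 13 14 15 16 17
g(k):  0  1  0  1  0  1  0  1  0  1  0  1  0  1  0  1  0  1
So g(17) = 1.

1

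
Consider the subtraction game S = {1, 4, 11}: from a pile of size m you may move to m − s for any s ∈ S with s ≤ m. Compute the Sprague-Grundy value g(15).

0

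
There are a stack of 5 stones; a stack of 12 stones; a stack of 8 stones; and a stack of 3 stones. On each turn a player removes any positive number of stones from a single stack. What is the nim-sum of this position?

Compute the nim-sum pairwise:
5 ⊕ 12 = 9
9 ⊕ 8 = 1
1 ⊕ 3 = 2

2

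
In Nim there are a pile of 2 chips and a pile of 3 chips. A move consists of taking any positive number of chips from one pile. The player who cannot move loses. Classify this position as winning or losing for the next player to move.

Winning position

Bitwise XOR of the heap sizes:
  10  (2)
  11  (3)
  --
  01  (1)
The nim-sum is 1 ≠ 0, so this is an N-position: the player to move can win.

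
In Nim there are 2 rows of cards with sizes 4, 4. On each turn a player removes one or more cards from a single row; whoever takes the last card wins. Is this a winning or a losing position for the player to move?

In binary:
  100  (4)
  100  (4)
  ---
  000  (0)
The nim-sum is 0, so this is a P-position: the player to move is in a losing position under optimal play.

Losing position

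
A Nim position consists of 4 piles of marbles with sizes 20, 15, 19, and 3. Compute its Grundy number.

Write each in binary and XOR column by column:
  10100  (20)
  01111  (15)
  10011  (19)
  00011  (3)
  -----
  01011  (11)

11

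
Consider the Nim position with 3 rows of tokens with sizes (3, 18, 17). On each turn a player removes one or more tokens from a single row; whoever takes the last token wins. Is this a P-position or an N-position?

P-position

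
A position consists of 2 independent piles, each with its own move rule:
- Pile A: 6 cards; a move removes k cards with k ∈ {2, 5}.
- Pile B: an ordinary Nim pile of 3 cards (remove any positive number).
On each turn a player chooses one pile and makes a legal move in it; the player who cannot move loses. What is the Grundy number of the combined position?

Grundy values for pile A (subtraction set {2, 5}):
g(0) = mex{} = 0
g(1) = mex{} = 0
g(2) = mex{0} = 1
g(3) = mex{0} = 1
g(4) = mex{1} = 0
g(5) = mex{0,1} = 2
g(6) = mex{0} = 1
So g(6) = 1.
Pile B is a plain Nim pile of size 3, so its Grundy value is 3.
The value of a disjunctive sum is the nim-sum of the parts.
Combined value = 1 XOR 3 = 2.

2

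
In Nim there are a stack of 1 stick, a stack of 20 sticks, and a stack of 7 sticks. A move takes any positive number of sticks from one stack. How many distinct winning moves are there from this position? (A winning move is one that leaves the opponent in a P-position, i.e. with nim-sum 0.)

Compute the nim-sum pairwise:
1 ^ 20 = 21
21 ^ 7 = 18
The overall nim-sum is X = 18. A stack of size p has a winning move iff p XOR X < p (reduce it to p XOR X).
  1: 1 XOR 18 = 19 ≥ 1 — no move.
  20: 20 XOR 18 = 6 < 20 — winning move (to 6).
  7: 7 XOR 18 = 21 ≥ 7 — no move.
That gives 1 winning move.

1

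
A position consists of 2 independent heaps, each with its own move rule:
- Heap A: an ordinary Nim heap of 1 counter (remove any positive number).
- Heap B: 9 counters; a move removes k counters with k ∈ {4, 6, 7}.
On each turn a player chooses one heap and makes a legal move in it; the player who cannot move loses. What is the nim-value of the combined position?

3

Heap A is a plain Nim heap of size 1, so its Grundy value is 1.
For heap B, compute g(0), g(1), … with moves {4, 6, 7}:
g(0) = mex{} = 0
g(1) = mex{} = 0
g(2) = mex{} = 0
g(3) = mex{} = 0
g(4) = mex{0} = 1
g(5) = mex{0} = 1
g(6) = mex{0} = 1
g(7) = mex{0} = 1
g(8) = mex{0,1} = 2
g(9) = mex{0,1} = 2
So g(9) = 2.
By the Sprague-Grundy theorem, the Grundy value of a sum of independent games is the XOR of the component values.
Combined value = 1 XOR 2 = 3.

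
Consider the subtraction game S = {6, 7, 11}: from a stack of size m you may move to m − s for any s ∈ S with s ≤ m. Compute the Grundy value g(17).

0

Compute g(0), g(1), … for moves {6, 7, 11}:
k:     0  1  2  3  4  5  6  7  8  9 10 11 12 13 14 15 16 17
g(k):  0  0  0  0  0  0  1  1  1  1  1  1  2  2  2  2  2  0
So g(17) = 0.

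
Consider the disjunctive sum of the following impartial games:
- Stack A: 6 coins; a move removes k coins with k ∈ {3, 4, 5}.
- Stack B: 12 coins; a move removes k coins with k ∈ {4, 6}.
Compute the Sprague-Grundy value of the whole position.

2

For stack A, compute g(0), g(1), … with moves {3, 4, 5}:
g(0) = mex{} = 0
g(1) = mex{} = 0
g(2) = mex{} = 0
g(3) = mex{0} = 1
g(4) = mex{0} = 1
g(5) = mex{0} = 1
g(6) = mex{0,1} = 2
So g(6) = 2.
For stack B, compute g(0), g(1), … with moves {4, 6}:
k:     0  1  2  3  4  5  6  7  8  9 10 11 12
g(k):  0  0  0  0  1  1  1  1  2  2  0  0  0
So g(12) = 0.
The value of a disjunctive sum is the nim-sum of the parts.
Combined value = 2 ⊕ 0 = 2.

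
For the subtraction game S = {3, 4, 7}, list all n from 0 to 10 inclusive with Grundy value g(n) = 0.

Compute g(0), g(1), … for moves {3, 4, 7}:
k:     0  1  2  3  4  5  6  7  8  9 10
g(k):  0  0  0  1  1  1  2  2  2  3  0
The P-positions (g = 0) in 0..10 are 0, 1, 2, 10.

0, 1, 2, 10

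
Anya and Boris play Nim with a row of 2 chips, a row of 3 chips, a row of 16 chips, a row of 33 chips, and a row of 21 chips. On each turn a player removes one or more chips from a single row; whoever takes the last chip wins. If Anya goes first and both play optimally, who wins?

Anya wins

Bitwise XOR of the heap sizes:
  000010  (2)
  000011  (3)
  010000  (16)
  100001  (33)
  010101  (21)
  ------
  100101  (37)
The nim-sum is 37 ≠ 0, so this is an N-position: the player to move can win; Anya has a winning move.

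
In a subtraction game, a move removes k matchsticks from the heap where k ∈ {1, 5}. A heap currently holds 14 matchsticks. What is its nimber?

Compute g(0), g(1), … for moves {1, 5}:
k:     0  1  2  3  4  5  6  7  8  9 10 11 12 13 14
g(k):  0  1  0  1  0  1  0  1  0  1  0  1  0  1  0
So g(14) = 0.

0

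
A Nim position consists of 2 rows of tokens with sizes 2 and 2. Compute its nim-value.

0

In binary:
  10  (2)
  10  (2)
  --
  00  (0)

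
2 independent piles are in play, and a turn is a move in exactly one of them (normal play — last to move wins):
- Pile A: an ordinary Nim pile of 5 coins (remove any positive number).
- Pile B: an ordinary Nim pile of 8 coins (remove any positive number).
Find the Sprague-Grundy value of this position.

13

Pile A is a plain Nim pile of size 5, so its Grundy value is 5.
Pile B is a plain Nim pile of size 8, so its Grundy value is 8.
The value of a disjunctive sum is the nim-sum of the parts.
Combined value = 5 XOR 8 = 13.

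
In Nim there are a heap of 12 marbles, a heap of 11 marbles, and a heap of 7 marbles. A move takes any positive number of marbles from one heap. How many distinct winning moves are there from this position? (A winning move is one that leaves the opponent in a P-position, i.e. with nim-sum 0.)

0

Compute the nim-sum pairwise:
12 ⊕ 11 = 7
7 ⊕ 7 = 0
The nim-sum is already 0, so every move leaves a nonzero nim-sum — there are no winning moves.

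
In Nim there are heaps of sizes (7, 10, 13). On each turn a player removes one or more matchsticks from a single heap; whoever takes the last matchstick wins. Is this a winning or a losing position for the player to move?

Losing position

Compute the nim-sum pairwise:
7 ^ 10 = 13
13 ^ 13 = 0
The nim-sum is 0, so this is a P-position: the player to move is in a losing position under optimal play.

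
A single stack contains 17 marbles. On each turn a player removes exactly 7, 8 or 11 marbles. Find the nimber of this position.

Grundy values for subtraction set {7, 8, 11}:
k:     0  1  2  3  4  5  6  7  8  9 10 11 12 13 14 15 16 17
g(k):  0  0  0  0  0  0  0  1  1  1  1  1  1  1  2  2  2  2
So g(17) = 2.

2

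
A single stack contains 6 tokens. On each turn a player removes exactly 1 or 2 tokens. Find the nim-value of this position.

Build the Grundy sequence with g(k) = mex{g(k−s) : s ∈ {1, 2}, s ≤ k}:
g(0) = mex{} = 0
g(1) = mex{0} = 1
g(2) = mex{0,1} = 2
g(3) = mex{1,2} = 0
g(4) = mex{0,2} = 1
g(5) = mex{0,1} = 2
g(6) = mex{1,2} = 0
So g(6) = 0.

0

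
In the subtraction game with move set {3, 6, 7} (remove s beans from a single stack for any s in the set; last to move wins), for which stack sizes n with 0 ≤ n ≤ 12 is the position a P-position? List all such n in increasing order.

Grundy values for subtraction set {3, 6, 7}:
g(0) = mex{} = 0
g(1) = mex{} = 0
g(2) = mex{} = 0
g(3) = mex{0} = 1
g(4) = mex{0} = 1
g(5) = mex{0} = 1
g(6) = mex{0,1} = 2
g(7) = mex{0,1} = 2
g(8) = mex{0,1} = 2
g(9) = mex{0,1,2} = 3
g(10) = mex{1,2} = 0
g(11) = mex{1,2} = 0
g(12) = mex{1,2,3} = 0
The P-positions (g = 0) in 0..12 are 0, 1, 2, 10, 11, 12.

0, 1, 2, 10, 11, 12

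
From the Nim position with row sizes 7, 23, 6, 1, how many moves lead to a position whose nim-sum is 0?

1

Write each in binary and XOR column by column:
  00111  (7)
  10111  (23)
  00110  (6)
  00001  (1)
  -----
  10111  (23)
The overall nim-sum is X = 23. A row of size p has a winning move iff p XOR X < p (reduce it to p XOR X).
  7: 7 XOR 23 = 16 ≥ 7 — no move.
  23: 23 XOR 23 = 0 < 23 — winning move (to 0).
  6: 6 XOR 23 = 17 ≥ 6 — no move.
  1: 1 XOR 23 = 22 ≥ 1 — no move.
That gives 1 winning move.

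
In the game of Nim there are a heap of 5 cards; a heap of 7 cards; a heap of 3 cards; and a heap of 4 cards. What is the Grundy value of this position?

5

Compute the nim-sum pairwise:
5 XOR 7 = 2
2 XOR 3 = 1
1 XOR 4 = 5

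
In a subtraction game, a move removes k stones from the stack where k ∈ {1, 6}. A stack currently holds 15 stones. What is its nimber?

1

Build the Grundy sequence with g(k) = mex{g(k−s) : s ∈ {1, 6}, s ≤ k}:
k:     0  1  2  3  4  5  6  7  8  9 10 11 12 13 14 15
g(k):  0  1  0  1  0  1  2  0  1  0  1  0  1  2  0  1
So g(15) = 1.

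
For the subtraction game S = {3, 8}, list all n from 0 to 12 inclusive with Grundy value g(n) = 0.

0, 1, 2, 6, 7, 11, 12

Compute g(0), g(1), … for moves {3, 8}:
k:     0  1  2  3  4  5  6  7  8  9 10 11 12
g(k):  0  0  0  1  1  1  0  0  2  1  1  0  0
The P-positions (g = 0) in 0..12 are 0, 1, 2, 6, 7, 11, 12.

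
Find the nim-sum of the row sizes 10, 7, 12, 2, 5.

Nim-sum: 10 ⊕ 7 ⊕ 12 ⊕ 2 ⊕ 5 = 6.

6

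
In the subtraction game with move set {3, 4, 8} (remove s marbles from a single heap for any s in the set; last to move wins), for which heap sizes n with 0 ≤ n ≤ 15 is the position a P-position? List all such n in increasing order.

0, 1, 2, 7, 12, 13, 14

Compute g(0), g(1), … for moves {3, 4, 8}:
k:     0  1  2  3  4  5  6  7  8  9 10 11 12 13 14 15
g(k):  0  0  0  1  1  1  2  0  2  3  1  3  0  0  0  1
The P-positions (g = 0) in 0..15 are 0, 1, 2, 7, 12, 13, 14.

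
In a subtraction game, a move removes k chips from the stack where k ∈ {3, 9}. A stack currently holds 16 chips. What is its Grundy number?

1

Compute g(0), g(1), … for moves {3, 9}:
k:     0  1  2  3  4  5  6  7  8  9 10 11 12 13 14 15 16
g(k):  0  0  0  1  1  1  0  0  0  1  1  1  0  0  0  1  1
So g(16) = 1.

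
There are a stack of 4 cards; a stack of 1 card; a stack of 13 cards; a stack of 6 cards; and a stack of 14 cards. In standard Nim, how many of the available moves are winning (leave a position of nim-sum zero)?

0

In binary:
  0100  (4)
  0001  (1)
  1101  (13)
  0110  (6)
  1110  (14)
  ----
  0000  (0)
The nim-sum is already 0, so every move leaves a nonzero nim-sum — there are no winning moves.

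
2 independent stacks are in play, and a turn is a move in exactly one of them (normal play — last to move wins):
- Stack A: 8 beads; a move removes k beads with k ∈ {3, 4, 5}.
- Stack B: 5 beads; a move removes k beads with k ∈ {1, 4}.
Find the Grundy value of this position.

0

Build the Grundy sequence for stack A with g(k) = mex{g(k−s) : s ∈ {3, 4, 5}, s ≤ k}:
k:     0  1  2  3  4  5  6  7  8
g(k):  0  0  0  1  1  1  2  2  0
So g(8) = 0.
Build the Grundy sequence for stack B with g(k) = mex{g(k−s) : s ∈ {1, 4}, s ≤ k}:
g(0) = mex{} = 0
g(1) = mex{0} = 1
g(2) = mex{1} = 0
g(3) = mex{0} = 1
g(4) = mex{0,1} = 2
g(5) = mex{1,2} = 0
So g(5) = 0.
By the Sprague-Grundy theorem, the Grundy value of a sum of independent games is the XOR of the component values.
Combined value = 0 XOR 0 = 0.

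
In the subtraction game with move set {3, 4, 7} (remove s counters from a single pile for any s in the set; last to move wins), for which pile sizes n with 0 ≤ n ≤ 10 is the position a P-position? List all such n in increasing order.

0, 1, 2, 10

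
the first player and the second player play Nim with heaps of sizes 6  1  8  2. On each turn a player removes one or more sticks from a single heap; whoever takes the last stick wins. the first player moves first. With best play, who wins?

Compute the nim-sum pairwise:
6 XOR 1 = 7
7 XOR 8 = 15
15 XOR 2 = 13
The nim-sum is 13 ≠ 0, so this is an N-position: the player to move can win; the first player has a winning move.

the first player wins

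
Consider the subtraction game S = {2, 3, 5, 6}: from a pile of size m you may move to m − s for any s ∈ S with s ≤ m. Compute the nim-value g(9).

0

Build the Grundy sequence with g(k) = mex{g(k−s) : s ∈ {2, 3, 5, 6}, s ≤ k}:
k:     0  1  2  3  4  5  6  7  8  9
g(k):  0  0  1  1  2  2  3  3  0  0
So g(9) = 0.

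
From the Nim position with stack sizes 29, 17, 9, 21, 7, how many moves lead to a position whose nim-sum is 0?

Write each in binary and XOR column by column:
  11101  (29)
  10001  (17)
  01001  (9)
  10101  (21)
  00111  (7)
  -----
  10111  (23)
The overall nim-sum is X = 23. A stack of size p has a winning move iff p XOR X < p (reduce it to p XOR X).
  29: 29 XOR 23 = 10 < 29 — winning move (to 10).
  17: 17 XOR 23 = 6 < 17 — winning move (to 6).
  9: 9 XOR 23 = 30 ≥ 9 — no move.
  21: 21 XOR 23 = 2 < 21 — winning move (to 2).
  7: 7 XOR 23 = 16 ≥ 7 — no move.
That gives 3 winning moves.

3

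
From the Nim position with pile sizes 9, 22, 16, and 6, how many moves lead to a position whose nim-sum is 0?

1

Nim-sum: 9 XOR 22 XOR 16 XOR 6 = 9.
The overall nim-sum is X = 9. A pile of size p has a winning move iff p XOR X < p (reduce it to p XOR X).
  9: 9 XOR 9 = 0 < 9 — winning move (to 0).
  22: 22 XOR 9 = 31 ≥ 22 — no move.
  16: 16 XOR 9 = 25 ≥ 16 — no move.
  6: 6 XOR 9 = 15 ≥ 6 — no move.
That gives 1 winning move.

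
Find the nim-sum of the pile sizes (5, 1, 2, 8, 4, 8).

2

Nim-sum: 5 XOR 1 XOR 2 XOR 8 XOR 4 XOR 8 = 2.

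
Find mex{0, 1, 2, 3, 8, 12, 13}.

The values 0, 1, 2, 3 are all present; 4 is the first non-negative integer missing from the set.

4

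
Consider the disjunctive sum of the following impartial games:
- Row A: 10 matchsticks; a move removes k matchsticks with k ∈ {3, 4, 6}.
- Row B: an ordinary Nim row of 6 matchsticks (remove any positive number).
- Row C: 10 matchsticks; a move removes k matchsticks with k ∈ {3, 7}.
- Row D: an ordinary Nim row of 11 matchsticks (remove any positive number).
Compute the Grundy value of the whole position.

13

Build the Grundy sequence for row A with g(k) = mex{g(k−s) : s ∈ {3, 4, 6}, s ≤ k}:
k:     0  1  2  3  4  5  6  7  8  9 10
g(k):  0  0  0  1  1  1  2  2  2  0  0
So g(10) = 0.
Row B is a plain Nim row of size 6, so its Grundy value is 6.
Build the Grundy sequence for row C with g(k) = mex{g(k−s) : s ∈ {3, 7}, s ≤ k}:
k:     0  1  2  3  4  5  6  7  8  9 10
g(k):  0  0  0  1  1  1  0  2  2  1  0
So g(10) = 0.
Row D is a plain Nim row of size 11, so its Grundy value is 11.
The value of a disjunctive sum is the nim-sum of the parts.
Combined value = 0 XOR 6 XOR 0 XOR 11 = 13.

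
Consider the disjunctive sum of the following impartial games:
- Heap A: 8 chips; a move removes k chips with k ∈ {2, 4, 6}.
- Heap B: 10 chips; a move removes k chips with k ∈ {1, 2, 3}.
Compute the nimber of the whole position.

2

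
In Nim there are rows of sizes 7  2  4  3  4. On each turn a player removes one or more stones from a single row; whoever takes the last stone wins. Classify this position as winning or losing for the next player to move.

Winning position

Compute the nim-sum pairwise:
7 XOR 2 = 5
5 XOR 4 = 1
1 XOR 3 = 2
2 XOR 4 = 6
The nim-sum is 6 ≠ 0, so this is an N-position: the player to move can win.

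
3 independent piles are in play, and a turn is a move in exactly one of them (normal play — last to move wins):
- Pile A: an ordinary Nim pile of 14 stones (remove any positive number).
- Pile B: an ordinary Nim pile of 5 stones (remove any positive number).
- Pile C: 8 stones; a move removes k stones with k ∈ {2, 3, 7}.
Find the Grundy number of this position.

Pile A is a plain Nim pile of size 14, so its Grundy value is 14.
Pile B is a plain Nim pile of size 5, so its Grundy value is 5.
Build the Grundy sequence for pile C with g(k) = mex{g(k−s) : s ∈ {2, 3, 7}, s ≤ k}:
g(0) = mex{} = 0
g(1) = mex{} = 0
g(2) = mex{0} = 1
g(3) = mex{0} = 1
g(4) = mex{0,1} = 2
g(5) = mex{1} = 0
g(6) = mex{1,2} = 0
g(7) = mex{0,2} = 1
g(8) = mex{0} = 1
So g(8) = 1.
By the Sprague-Grundy theorem, the Grundy value of a sum of independent games is the XOR of the component values.
Combined value = 14 XOR 5 XOR 1 = 10.

10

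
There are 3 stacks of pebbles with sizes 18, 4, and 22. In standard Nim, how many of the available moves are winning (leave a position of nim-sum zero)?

0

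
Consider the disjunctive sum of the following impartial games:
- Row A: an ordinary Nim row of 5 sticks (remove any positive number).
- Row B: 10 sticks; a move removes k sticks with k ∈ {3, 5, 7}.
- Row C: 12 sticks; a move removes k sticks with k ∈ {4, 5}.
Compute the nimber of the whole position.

5

Row A is a plain Nim row of size 5, so its Grundy value is 5.
Grundy values for row B (subtraction set {3, 5, 7}):
g(0) = mex{} = 0
g(1) = mex{} = 0
g(2) = mex{} = 0
g(3) = mex{0} = 1
g(4) = mex{0} = 1
g(5) = mex{0} = 1
g(6) = mex{0,1} = 2
g(7) = mex{0,1} = 2
g(8) = mex{0,1} = 2
g(9) = mex{0,1,2} = 3
g(10) = mex{1,2} = 0
So g(10) = 0.
Build the Grundy sequence for row C with g(k) = mex{g(k−s) : s ∈ {4, 5}, s ≤ k}:
k:     0  1  2  3  4  5  6  7  8  9 10 11 12
g(k):  0  0  0  0  1  1  1  1  2  0  0  0  0
So g(12) = 0.
The value of a disjunctive sum is the nim-sum of the parts.
Combined value = 5 XOR 0 XOR 0 = 5.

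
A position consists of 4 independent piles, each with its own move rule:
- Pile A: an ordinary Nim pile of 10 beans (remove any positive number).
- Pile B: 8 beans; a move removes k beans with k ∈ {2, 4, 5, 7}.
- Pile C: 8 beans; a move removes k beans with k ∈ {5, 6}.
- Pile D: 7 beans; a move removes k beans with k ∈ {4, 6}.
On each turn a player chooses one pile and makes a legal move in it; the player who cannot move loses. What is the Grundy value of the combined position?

Pile A is a plain Nim pile of size 10, so its Grundy value is 10.
For pile B, compute g(0), g(1), … with moves {2, 4, 5, 7}:
g(0) = mex{} = 0
g(1) = mex{} = 0
g(2) = mex{0} = 1
g(3) = mex{0} = 1
g(4) = mex{0,1} = 2
g(5) = mex{0,1} = 2
g(6) = mex{0,1,2} = 3
g(7) = mex{0,1,2} = 3
g(8) = mex{0,1,2,3} = 4
So g(8) = 4.
Build the Grundy sequence for pile C with g(k) = mex{g(k−s) : s ∈ {5, 6}, s ≤ k}:
k:     0  1  2  3  4  5  6  7  8
g(k):  0  0  0  0  0  1  1  1  1
So g(8) = 1.
Build the Grundy sequence for pile D with g(k) = mex{g(k−s) : s ∈ {4, 6}, s ≤ k}:
g(0) = mex{} = 0
g(1) = mex{} = 0
g(2) = mex{} = 0
g(3) = mex{} = 0
g(4) = mex{0} = 1
g(5) = mex{0} = 1
g(6) = mex{0} = 1
g(7) = mex{0} = 1
So g(7) = 1.
The value of a disjunctive sum is the nim-sum of the parts.
Combined value = 10 ⊕ 4 ⊕ 1 ⊕ 1 = 14.

14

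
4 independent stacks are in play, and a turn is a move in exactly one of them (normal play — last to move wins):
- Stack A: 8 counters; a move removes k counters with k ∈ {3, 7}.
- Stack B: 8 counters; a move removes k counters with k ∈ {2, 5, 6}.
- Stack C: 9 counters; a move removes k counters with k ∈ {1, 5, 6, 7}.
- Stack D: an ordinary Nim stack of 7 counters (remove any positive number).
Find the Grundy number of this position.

6

For stack A, compute g(0), g(1), … with moves {3, 7}:
g(0) = mex{} = 0
g(1) = mex{} = 0
g(2) = mex{} = 0
g(3) = mex{0} = 1
g(4) = mex{0} = 1
g(5) = mex{0} = 1
g(6) = mex{1} = 0
g(7) = mex{0,1} = 2
g(8) = mex{0,1} = 2
So g(8) = 2.
Build the Grundy sequence for stack B with g(k) = mex{g(k−s) : s ∈ {2, 5, 6}, s ≤ k}:
k:     0  1  2  3  4  5  6  7  8
g(k):  0  0  1  1  0  2  1  3  0
So g(8) = 0.
Grundy values for stack C (subtraction set {1, 5, 6, 7}):
g(0) = mex{} = 0
g(1) = mex{0} = 1
g(2) = mex{1} = 0
g(3) = mex{0} = 1
g(4) = mex{1} = 0
g(5) = mex{0} = 1
g(6) = mex{0,1} = 2
g(7) = mex{0,1,2} = 3
g(8) = mex{0,1,3} = 2
g(9) = mex{0,1,2} = 3
So g(9) = 3.
Stack D is a plain Nim stack of size 7, so its Grundy value is 7.
By the Sprague-Grundy theorem, the Grundy value of a sum of independent games is the XOR of the component values.
Combined value = 2 XOR 0 XOR 3 XOR 7 = 6.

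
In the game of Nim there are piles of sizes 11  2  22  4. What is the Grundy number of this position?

27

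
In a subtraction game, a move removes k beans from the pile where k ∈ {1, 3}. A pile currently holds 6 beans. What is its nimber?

0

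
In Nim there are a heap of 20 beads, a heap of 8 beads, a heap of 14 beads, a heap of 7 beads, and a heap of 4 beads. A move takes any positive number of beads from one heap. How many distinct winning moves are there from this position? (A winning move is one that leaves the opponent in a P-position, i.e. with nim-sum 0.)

Compute the nim-sum pairwise:
20 ⊕ 8 = 28
28 ⊕ 14 = 18
18 ⊕ 7 = 21
21 ⊕ 4 = 17
The overall nim-sum is X = 17. A heap of size p has a winning move iff p XOR X < p (reduce it to p XOR X).
  20: 20 XOR 17 = 5 < 20 — winning move (to 5).
  8: 8 XOR 17 = 25 ≥ 8 — no move.
  14: 14 XOR 17 = 31 ≥ 14 — no move.
  7: 7 XOR 17 = 22 ≥ 7 — no move.
  4: 4 XOR 17 = 21 ≥ 4 — no move.
That gives 1 winning move.

1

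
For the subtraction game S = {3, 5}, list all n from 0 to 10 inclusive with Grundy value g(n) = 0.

0, 1, 2, 8, 9, 10

Grundy values for subtraction set {3, 5}:
k:     0  1  2  3  4  5  6  7  8  9 10
g(k):  0  0  0  1  1  1  2  2  0  0  0
The P-positions (g = 0) in 0..10 are 0, 1, 2, 8, 9, 10.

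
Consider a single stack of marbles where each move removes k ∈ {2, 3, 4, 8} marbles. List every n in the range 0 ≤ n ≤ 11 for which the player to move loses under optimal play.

0, 1, 6, 7

Compute g(0), g(1), … for moves {2, 3, 4, 8}:
k:     0  1  2  3  4  5  6  7  8  9 10 11
g(k):  0  0  1  1  2  2  0  0  1  1  2  2
The P-positions (g = 0) in 0..11 are 0, 1, 6, 7.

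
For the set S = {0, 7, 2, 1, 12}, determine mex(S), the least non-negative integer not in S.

3

The values 0, 1, 2 are all present; 3 is the first non-negative integer missing from the set.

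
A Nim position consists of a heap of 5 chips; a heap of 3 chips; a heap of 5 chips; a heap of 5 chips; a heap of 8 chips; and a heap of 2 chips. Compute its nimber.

Nim-sum: 5 ⊕ 3 ⊕ 5 ⊕ 5 ⊕ 8 ⊕ 2 = 12.

12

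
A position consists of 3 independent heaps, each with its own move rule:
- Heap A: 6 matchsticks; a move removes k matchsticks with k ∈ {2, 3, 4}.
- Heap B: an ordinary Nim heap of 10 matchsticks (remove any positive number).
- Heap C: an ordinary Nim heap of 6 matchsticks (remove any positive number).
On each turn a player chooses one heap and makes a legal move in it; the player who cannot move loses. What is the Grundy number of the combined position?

12

For heap A, compute g(0), g(1), … with moves {2, 3, 4}:
k:     0  1  2  3  4  5  6
g(k):  0  0  1  1  2  2  0
So g(6) = 0.
Heap B is a plain Nim heap of size 10, so its Grundy value is 10.
Heap C is a plain Nim heap of size 6, so its Grundy value is 6.
By the Sprague-Grundy theorem, the Grundy value of a sum of independent games is the XOR of the component values.
Combined value = 0 ⊕ 10 ⊕ 6 = 12.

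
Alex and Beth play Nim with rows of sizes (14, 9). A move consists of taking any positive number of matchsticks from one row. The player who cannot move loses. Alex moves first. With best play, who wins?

Nim-sum: 14 ⊕ 9 = 7.
The nim-sum is 7 ≠ 0, so this is an N-position: the player to move can win; Alex has a winning move.

Alex wins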